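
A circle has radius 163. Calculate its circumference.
Circumference = 2 * pi * r
Circumference = 2 * pi * 163
Circumference = 1024.16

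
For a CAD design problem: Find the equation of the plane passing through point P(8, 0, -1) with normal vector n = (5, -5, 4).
d = n·P = (5)(8) + (-5)(0) + (4)(-1) = 36
Plane: 5x - 5y + 4z = 36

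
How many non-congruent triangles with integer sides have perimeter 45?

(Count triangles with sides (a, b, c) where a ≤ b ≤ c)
With a ≤ b ≤ c and a + b + c = 45, the triangle inequality a + b > c gives c < 45/2, so c ≤ 22.
Iterate a from 1 to ⌊p/3⌋ = 15; for each a, b ranges from a to ⌊(p−a)/2⌋ with c = p − a − b, keeping only c ≥ b.
Triples: (1, 22, 22), (2, 21, 22), (3, 20, 22), …
Count = 48 triangles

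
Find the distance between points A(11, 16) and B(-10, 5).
Using the distance formula: d = sqrt((x₂-x₁)² + (y₂-y₁)²)
dx = (-10) - 11 = -21
dy = 5 - 16 = -11
d = sqrt((-21)² + (-11)²) = sqrt(441 + 121) = sqrt(562) = 23.71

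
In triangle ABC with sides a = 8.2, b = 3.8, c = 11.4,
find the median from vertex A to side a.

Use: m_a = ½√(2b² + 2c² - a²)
m_a = ½√(2·3.8² + 2·11.4² - 8.2²)
m_a = ½√(28.88 + 259.92 - 67.24) = ½√221.56 = 7.442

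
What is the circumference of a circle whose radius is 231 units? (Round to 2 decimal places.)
Circumference = 2 * pi * r
Circumference = 2 * pi * 231
Circumference = 1451.42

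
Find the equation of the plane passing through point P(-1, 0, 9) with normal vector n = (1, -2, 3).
d = n·P = (1)(-1) + (-2)(0) + (3)(9) = 26
Plane: x - 2y + 3z = 26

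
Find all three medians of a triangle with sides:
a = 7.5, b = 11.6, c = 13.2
Using m_x = ½√(2y² + 2z² - x²):
m_a = ½√(2·11.6² + 2·13.2² - 7.5²) = ½√561.35 = 11.85
m_b = ½√(2·7.5² + 2·13.2² - 11.6²) = ½√326.42 = 9.034
m_c = ½√(2·7.5² + 2·11.6² - 13.2²) = ½√207.38 = 7.2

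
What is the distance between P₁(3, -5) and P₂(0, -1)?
Using the distance formula: d = sqrt((x₂-x₁)² + (y₂-y₁)²)
dx = 0 - 3 = -3
dy = (-1) - (-5) = 4
d = sqrt((-3)² + 4²) = sqrt(9 + 16) = sqrt(25) = 5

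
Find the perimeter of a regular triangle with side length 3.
Perimeter = number of sides * side length
Perimeter = 3 * 3
Perimeter = 9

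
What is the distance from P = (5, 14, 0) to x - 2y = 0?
d = |1(5) + (-2)(14) + 0(0) - (0)| / √(1² + (-2)² + 0²) = 23/√5 = 10.29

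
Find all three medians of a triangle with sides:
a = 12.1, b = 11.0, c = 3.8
Using m_x = ½√(2y² + 2z² - x²):
m_a = ½√(2·11.0² + 2·3.8² - 12.1²) = ½√124.47 = 5.578
m_b = ½√(2·12.1² + 2·3.8² - 11.0²) = ½√200.7 = 7.083
m_c = ½√(2·12.1² + 2·11.0² - 3.8²) = ½√520.38 = 11.41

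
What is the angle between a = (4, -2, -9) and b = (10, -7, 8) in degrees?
a·b = -18, |a|² = 101, |b|² = 213
cos θ = -18/√21513 ≈ -0.1227
θ ≈ 97.05°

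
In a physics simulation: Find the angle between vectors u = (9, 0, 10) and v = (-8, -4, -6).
u·v = -132, |u|² = 181, |v|² = 116
cos θ = -132/√20996 ≈ -0.911
θ ≈ 155.6°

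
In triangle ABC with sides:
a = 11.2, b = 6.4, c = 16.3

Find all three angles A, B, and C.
By the law of cosines:
cos(A) = (b² + c² - a²)/(2bc) = 0.868530  →  A = 29.71°
cos(B) = (a² + c² - b²)/(2ac) = 0.959055  →  B = 16.45°
cos(C) = (a² + b² - c²)/(2ab) = -0.692592  →  C = 133.8°
Check: A + B + C = 180.0° ✓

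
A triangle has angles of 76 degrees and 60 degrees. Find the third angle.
Sum of angles in a triangle = 180 degrees
Third angle = 180 - 76 - 60
Third angle = 44 degrees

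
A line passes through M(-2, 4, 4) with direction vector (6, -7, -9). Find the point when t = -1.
P(-1) = (-2 + 6(-1), 4 + (-7)(-1), 4 + (-9)(-1)) = (-8, 11, 13)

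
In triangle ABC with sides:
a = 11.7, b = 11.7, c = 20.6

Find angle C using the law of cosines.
cos(C) = (a² + b² - c²)/(2ab)
cos(C) = (11.7² + 11.7² - 20.6²)/(2·11.7·11.7) = -150.58/273.78 = -0.550004
C = arccos(-0.550004) = 123.4°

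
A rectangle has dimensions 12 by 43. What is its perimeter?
Perimeter = 2 * (length + width)
Perimeter = 2 * (12 + 43)
Perimeter = 2 * 55
Perimeter = 110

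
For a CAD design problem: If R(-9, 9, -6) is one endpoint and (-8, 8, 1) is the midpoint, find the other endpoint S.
S = (2×(-8) - (-9), 2×8 - 9, 2×1 - (-6)) = (-7, 7, 8)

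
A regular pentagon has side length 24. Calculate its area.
For a regular 5-gon with side length s = 24:
Apothem a = s / (2*tan(pi/5)) = 24 / (2*tan(pi/5)) ≈ 16.51658
Perimeter P = 5 * 24 = 120
Area = (1/2) * P * a = (1/2) * 120 * 16.51658 = 990.99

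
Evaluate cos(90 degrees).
cos(90 degrees) = 0
Decimal approximation: 0.0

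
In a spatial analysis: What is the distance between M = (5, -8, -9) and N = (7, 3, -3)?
d = √[(2)² + (11)² + (6)²] = √161 = 12.69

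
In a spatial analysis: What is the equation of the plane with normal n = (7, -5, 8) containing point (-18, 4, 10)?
d = n·P = (7)(-18) + (-5)(4) + (8)(10) = -66
Plane: 7x - 5y + 8z = -66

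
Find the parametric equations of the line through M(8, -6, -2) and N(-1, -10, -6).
Direction vector d = N - M = (-9, -4, -4)
x = 8 - 9t, y = -6 - 4t, z = -2 - 4t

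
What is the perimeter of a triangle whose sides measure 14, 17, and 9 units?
Perimeter = sum of all sides
Perimeter = 14 + 17 + 9
Perimeter = 40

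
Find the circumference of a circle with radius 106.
Circumference = 2 * pi * r
Circumference = 2 * pi * 106
Circumference = 666.02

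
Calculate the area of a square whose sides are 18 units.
Area = s²
Area = 18²
Area = 324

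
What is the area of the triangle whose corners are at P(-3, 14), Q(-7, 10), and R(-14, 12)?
Using the coordinate formula: Area = (1/2)|x₁(y₂-y₃) + x₂(y₃-y₁) + x₃(y₁-y₂)|
Area = (1/2)|(-3)(10-12) + (-7)(12-14) + (-14)(14-10)|
Area = (1/2)|(-3)*(-2) + (-7)*(-2) + (-14)*4|
Area = (1/2)|6 + 14 + (-56)|
Area = (1/2)*36 = 18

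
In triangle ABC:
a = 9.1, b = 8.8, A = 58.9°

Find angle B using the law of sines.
sin(B)/b = sin(A)/a
sin(B) = b·sin(A)/a = 8.8·sin(58.9°)/9.1 = 0.828038
B = arcsin(0.828038) = 55.9°  (b ≤ a, so B ≤ A and the acute solution is unique)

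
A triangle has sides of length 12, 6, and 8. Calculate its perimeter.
Perimeter = sum of all sides
Perimeter = 12 + 6 + 8
Perimeter = 26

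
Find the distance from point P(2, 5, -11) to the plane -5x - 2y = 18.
d = |(-5)(2) + (-2)(5) + 0(-11) - (18)| / √((-5)² + (-2)² + 0²) = 38/√29 = 7.056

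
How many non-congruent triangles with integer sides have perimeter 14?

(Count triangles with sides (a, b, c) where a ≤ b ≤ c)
With a ≤ b ≤ c and a + b + c = 14, the triangle inequality a + b > c gives c < 14/2, so c ≤ 6.
Iterate a from 1 to ⌊p/3⌋ = 4; for each a, b ranges from a to ⌊(p−a)/2⌋ with c = p − a − b, keeping only c ≥ b.
Triples: (2, 6, 6), (3, 5, 6), (4, 4, 6), …
Count = 4 triangles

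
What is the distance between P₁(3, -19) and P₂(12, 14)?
Using the distance formula: d = sqrt((x₂-x₁)² + (y₂-y₁)²)
dx = 12 - 3 = 9
dy = 14 - (-19) = 33
d = sqrt(9² + 33²) = sqrt(81 + 1089) = sqrt(1170) = 34.21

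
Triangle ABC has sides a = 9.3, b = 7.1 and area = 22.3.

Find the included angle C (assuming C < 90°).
Area = ½ab·sin(C)  →  sin(C) = 2·Area/(ab)
sin(C) = 2·22.3/(9.3·7.1) = 0.675451
C = arcsin(0.675451) = 42.49°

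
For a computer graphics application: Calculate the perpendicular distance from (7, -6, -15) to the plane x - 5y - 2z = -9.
d = |1(7) + (-5)(-6) + (-2)(-15) - (-9)| / √(1² + (-5)² + (-2)²) = 76/√30 = 13.88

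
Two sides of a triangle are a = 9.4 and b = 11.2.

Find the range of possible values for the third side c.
By the triangle inequality: |a - b| < c < a + b
|9.4 - 11.2| < c < 9.4 + 11.2
1.8 < c < 20.6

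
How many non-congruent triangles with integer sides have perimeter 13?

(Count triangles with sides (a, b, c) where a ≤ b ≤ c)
With a ≤ b ≤ c and a + b + c = 13, the triangle inequality a + b > c gives c < 13/2, so c ≤ 6.
Iterate a from 1 to ⌊p/3⌋ = 4; for each a, b ranges from a to ⌊(p−a)/2⌋ with c = p − a − b, keeping only c ≥ b.
Triples: (1, 6, 6), (2, 5, 6), (3, 4, 6), …
Count = 5 triangles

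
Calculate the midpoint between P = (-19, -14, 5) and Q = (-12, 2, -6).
Midpoint = ((-19-12)/2, (-14+2)/2, (5-6)/2) = (-15.5, -6, -0.5)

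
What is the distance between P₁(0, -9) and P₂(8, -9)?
Using the distance formula: d = sqrt((x₂-x₁)² + (y₂-y₁)²)
dx = 8 - 0 = 8
dy = (-9) - (-9) = 0
d = sqrt(8² + 0²) = sqrt(64 + 0) = sqrt(64) = 8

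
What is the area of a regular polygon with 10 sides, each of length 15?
For a regular 10-gon with side length s = 15:
Apothem a = s / (2*tan(pi/10)) = 15 / (2*tan(pi/10)) ≈ 23.08263
Perimeter P = 10 * 15 = 150
Area = (1/2) * P * a = (1/2) * 150 * 23.08263 = 1731.20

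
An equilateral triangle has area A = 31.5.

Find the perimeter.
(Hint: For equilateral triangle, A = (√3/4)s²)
A = (√3/4)s²  →  s² = 4A/√3 = 4·31.5/√3 = 72.7461
s = 8.52913
Perimeter = 3s = 25.59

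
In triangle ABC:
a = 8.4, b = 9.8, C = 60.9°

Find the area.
Using A = ½ab·sin(C):
A = ½·8.4·9.8·sin(60.9°) = ½·82.32·0.873772 = 35.96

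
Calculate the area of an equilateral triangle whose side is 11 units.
Area = (sqrt(3)/4) * s²
Area = (sqrt(3)/4) * 11²
Area = (sqrt(3)/4) * 121
Area = 52.39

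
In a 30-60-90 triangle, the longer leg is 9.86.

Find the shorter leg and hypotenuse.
In a 30-60-90 triangle, sides are in ratio 1 : √3 : 2.
Long leg = short leg·√3  →  short leg = 9.86/√3 = 5.693
Hypotenuse = 2·(short leg) = 2·9.86/√3 = 11.39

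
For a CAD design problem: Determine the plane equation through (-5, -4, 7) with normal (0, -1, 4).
d = n·P = (0)(-5) + (-1)(-4) + (4)(7) = 32
Plane: -y + 4z = 32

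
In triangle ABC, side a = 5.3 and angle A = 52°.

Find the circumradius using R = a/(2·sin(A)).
R = a/(2·sin(A)) = 5.3/(2·sin(52°))
R = 5.3/(2·0.788011) = 5.3/1.576022 = 3.363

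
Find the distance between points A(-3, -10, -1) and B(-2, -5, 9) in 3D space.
d = √[(1)² + (5)² + (10)²] = √126 = 11.22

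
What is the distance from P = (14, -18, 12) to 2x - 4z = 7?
d = |2(14) + 0(-18) + (-4)(12) - (7)| / √(2² + 0² + (-4)²) = 27/√20 = 6.037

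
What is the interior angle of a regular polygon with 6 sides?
Interior angle of a regular n-gon = (n-2)*180/n
Interior angle = (6-2)*180/6
Interior angle = 4*180/6
Interior angle = 720/6
Interior angle = 120 degrees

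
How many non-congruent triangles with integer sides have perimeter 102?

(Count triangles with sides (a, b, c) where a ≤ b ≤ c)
With a ≤ b ≤ c and a + b + c = 102, the triangle inequality a + b > c gives c < 102/2, so c ≤ 50.
Iterate a from 1 to ⌊p/3⌋ = 34; for each a, b ranges from a to ⌊(p−a)/2⌋ with c = p − a − b, keeping only c ≥ b.
Triples: (2, 50, 50), (3, 49, 50), (4, 48, 50), …
Count = 217 triangles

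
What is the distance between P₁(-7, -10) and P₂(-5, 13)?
Using the distance formula: d = sqrt((x₂-x₁)² + (y₂-y₁)²)
dx = (-5) - (-7) = 2
dy = 13 - (-10) = 23
d = sqrt(2² + 23²) = sqrt(4 + 529) = sqrt(533) = 23.09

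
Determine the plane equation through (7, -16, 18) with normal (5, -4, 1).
d = n·P = (5)(7) + (-4)(-16) + (1)(18) = 117
Plane: 5x - 4y + z = 117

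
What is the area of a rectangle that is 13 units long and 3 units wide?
Area = length * width
Area = 13 * 3
Area = 39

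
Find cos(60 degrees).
cos(60 degrees) = 1/2
Decimal approximation: 0.5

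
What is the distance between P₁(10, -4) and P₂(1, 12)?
Using the distance formula: d = sqrt((x₂-x₁)² + (y₂-y₁)²)
dx = 1 - 10 = -9
dy = 12 - (-4) = 16
d = sqrt((-9)² + 16²) = sqrt(81 + 256) = sqrt(337) = 18.36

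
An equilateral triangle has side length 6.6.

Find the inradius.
For an equilateral triangle, r = s/(2√3) where s is the side.
r = 6.6/(2√3) = 6.6/3.464102 = 1.905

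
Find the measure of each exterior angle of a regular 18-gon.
Exterior angle of a regular n-gon = 360/n
Exterior angle = 360/18
Exterior angle = 20 degrees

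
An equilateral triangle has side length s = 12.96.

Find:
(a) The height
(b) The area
(a) Height h = s·√3/2 = 12.96·√3/2 = 11.22
(b) Area = (√3/4)·s² = (√3/4)·12.96² = (√3/4)·167.962 = 72.73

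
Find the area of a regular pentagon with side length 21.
For a regular 5-gon with side length s = 21:
Apothem a = s / (2*tan(pi/5)) = 21 / (2*tan(pi/5)) ≈ 14.452
Perimeter P = 5 * 21 = 105
Area = (1/2) * P * a = (1/2) * 105 * 14.452 = 758.73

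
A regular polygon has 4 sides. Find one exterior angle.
Exterior angle of a regular n-gon = 360/n
Exterior angle = 360/4
Exterior angle = 90 degrees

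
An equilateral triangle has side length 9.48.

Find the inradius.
For an equilateral triangle, r = s/(2√3) where s is the side.
r = 9.48/(2√3) = 9.48/3.464102 = 2.737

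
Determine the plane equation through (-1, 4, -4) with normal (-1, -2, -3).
d = n·P = (-1)(-1) + (-2)(4) + (-3)(-4) = 5
Plane: -x - 2y - 3z = 5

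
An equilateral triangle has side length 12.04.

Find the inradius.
For an equilateral triangle, r = s/(2√3) where s is the side.
r = 12.04/(2√3) = 12.04/3.464102 = 3.476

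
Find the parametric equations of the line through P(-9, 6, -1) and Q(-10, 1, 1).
Direction vector d = Q - P = (-1, -5, 2)
x = -9 - t, y = 6 - 5t, z = -1 + 2t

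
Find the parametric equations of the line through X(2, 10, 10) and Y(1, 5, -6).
Direction vector d = Y - X = (-1, -5, -16)
x = 2 - t, y = 10 - 5t, z = 10 - 16t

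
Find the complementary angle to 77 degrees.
Complementary angles sum to 90 degrees.
Other angle = 90 - 77
Other angle = 13 degrees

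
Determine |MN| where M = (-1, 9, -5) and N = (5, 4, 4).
d = √[(6)² + (-5)² + (9)²] = √142 = 11.92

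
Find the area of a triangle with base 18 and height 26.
Area = (1/2) * base * height
Area = (1/2) * 18 * 26
Area = 234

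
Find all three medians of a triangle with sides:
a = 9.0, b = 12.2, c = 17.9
Using m_x = ½√(2y² + 2z² - x²):
m_a = ½√(2·12.2² + 2·17.9² - 9.0²) = ½√857.5 = 14.64
m_b = ½√(2·9.0² + 2·17.9² - 12.2²) = ½√653.98 = 12.79
m_c = ½√(2·9.0² + 2·12.2² - 17.9²) = ½√139.27 = 5.901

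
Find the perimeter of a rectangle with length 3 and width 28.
Perimeter = 2 * (length + width)
Perimeter = 2 * (3 + 28)
Perimeter = 2 * 31
Perimeter = 62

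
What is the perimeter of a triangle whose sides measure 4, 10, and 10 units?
Perimeter = sum of all sides
Perimeter = 4 + 10 + 10
Perimeter = 24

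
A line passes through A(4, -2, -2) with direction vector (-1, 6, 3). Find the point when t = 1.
P(1) = (4 + (-1)(1), -2 + 6(1), -2 + 3(1)) = (3, 4, 1)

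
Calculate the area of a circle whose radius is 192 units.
Area = pi * r²
Area = pi * 192²
Area = pi * 36864
Area = 115811.67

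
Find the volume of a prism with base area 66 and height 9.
Volume = base area * height
Volume = 66 * 9
Volume = 594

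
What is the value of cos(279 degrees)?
cos(279 degrees) = 0.1564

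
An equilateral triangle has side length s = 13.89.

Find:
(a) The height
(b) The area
(a) Height h = s·√3/2 = 13.89·√3/2 = 12.03
(b) Area = (√3/4)·s² = (√3/4)·13.89² = (√3/4)·192.932 = 83.54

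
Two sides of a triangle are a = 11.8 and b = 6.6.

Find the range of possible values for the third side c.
By the triangle inequality: |a - b| < c < a + b
|11.8 - 6.6| < c < 11.8 + 6.6
5.2 < c < 18.4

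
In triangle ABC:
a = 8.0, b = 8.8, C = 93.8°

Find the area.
Using A = ½ab·sin(C):
A = ½·8.0·8.8·sin(93.8°) = ½·70.4·0.997801 = 35.12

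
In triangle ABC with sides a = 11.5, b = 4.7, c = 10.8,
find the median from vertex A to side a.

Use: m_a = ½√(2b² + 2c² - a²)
m_a = ½√(2·4.7² + 2·10.8² - 11.5²)
m_a = ½√(44.18 + 233.28 - 132.25) = ½√145.21 = 6.025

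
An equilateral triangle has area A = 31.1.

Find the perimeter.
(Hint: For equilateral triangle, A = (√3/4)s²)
A = (√3/4)s²  →  s² = 4A/√3 = 4·31.1/√3 = 71.8224
s = 8.47481
Perimeter = 3s = 25.42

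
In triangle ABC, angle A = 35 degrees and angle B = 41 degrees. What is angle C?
Sum of angles in a triangle = 180 degrees
Third angle = 180 - 35 - 41
Third angle = 104 degrees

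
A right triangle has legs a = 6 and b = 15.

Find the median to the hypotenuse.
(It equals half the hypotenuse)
Hypotenuse c = √(6² + 15²) = √261 = 16.1555
Median to hypotenuse = c/2 = 8.078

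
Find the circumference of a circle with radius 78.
Circumference = 2 * pi * r
Circumference = 2 * pi * 78
Circumference = 490.09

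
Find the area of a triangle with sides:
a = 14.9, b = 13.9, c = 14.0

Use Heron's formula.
s = (a+b+c)/2 = (14.9+13.9+14.0)/2 = 21.4
A = √(s(s-a)(s-b)(s-c)) = √(21.4·6.5·7.5·7.4)
A = √7720.05 = 87.86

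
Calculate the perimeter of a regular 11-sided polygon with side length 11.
Perimeter = number of sides * side length
Perimeter = 11 * 11
Perimeter = 121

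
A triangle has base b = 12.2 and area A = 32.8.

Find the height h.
A = ½bh  →  h = 2A/b
h = 2·32.8/12.2 = 5.377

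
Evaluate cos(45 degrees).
cos(45 degrees) = sqrt(2)/2
Decimal approximation: 0.7071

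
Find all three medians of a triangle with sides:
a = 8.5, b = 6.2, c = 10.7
Using m_x = ½√(2y² + 2z² - x²):
m_a = ½√(2·6.2² + 2·10.7² - 8.5²) = ½√233.61 = 7.642
m_b = ½√(2·8.5² + 2·10.7² - 6.2²) = ½√335.04 = 9.152
m_c = ½√(2·8.5² + 2·6.2² - 10.7²) = ½√106.89 = 5.169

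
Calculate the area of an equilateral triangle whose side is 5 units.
Area = (sqrt(3)/4) * s²
Area = (sqrt(3)/4) * 5²
Area = (sqrt(3)/4) * 25
Area = 10.83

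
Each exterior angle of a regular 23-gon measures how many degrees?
Exterior angle of a regular n-gon = 360/n
Exterior angle = 360/23
Exterior angle = 15.65 degrees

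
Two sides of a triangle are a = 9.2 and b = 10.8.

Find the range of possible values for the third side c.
By the triangle inequality: |a - b| < c < a + b
|9.2 - 10.8| < c < 9.2 + 10.8
1.6 < c < 20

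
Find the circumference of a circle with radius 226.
Circumference = 2 * pi * r
Circumference = 2 * pi * 226
Circumference = 1420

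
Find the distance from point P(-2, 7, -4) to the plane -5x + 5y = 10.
d = |(-5)(-2) + 5(7) + 0(-4) - (10)| / √((-5)² + 5² + 0²) = 35/√50 = 4.95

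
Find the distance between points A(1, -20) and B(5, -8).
Using the distance formula: d = sqrt((x₂-x₁)² + (y₂-y₁)²)
dx = 5 - 1 = 4
dy = (-8) - (-20) = 12
d = sqrt(4² + 12²) = sqrt(16 + 144) = sqrt(160) = 12.65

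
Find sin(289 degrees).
sin(289 degrees) = -0.9455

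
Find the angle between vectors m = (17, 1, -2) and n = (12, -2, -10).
m·n = 222, |m|² = 294, |n|² = 248
cos θ = 222/√72912 ≈ 0.8222
θ ≈ 34.7°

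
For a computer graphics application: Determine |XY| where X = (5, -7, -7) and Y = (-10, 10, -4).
d = √[(-15)² + (17)² + (3)²] = √523 = 22.87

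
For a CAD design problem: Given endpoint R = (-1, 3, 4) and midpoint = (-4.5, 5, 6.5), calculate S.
S = (2×(-4.5) - (-1), 2×5 - 3, 2×6.5 - 4) = (-8, 7, 9)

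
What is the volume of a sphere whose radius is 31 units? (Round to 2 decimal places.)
Volume = (4/3) * pi * r³
Volume = (4/3) * pi * 31³
Volume = (4/3) * pi * 29791
Volume = 124788.25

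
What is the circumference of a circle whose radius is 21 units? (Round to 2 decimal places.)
Circumference = 2 * pi * r
Circumference = 2 * pi * 21
Circumference = 131.95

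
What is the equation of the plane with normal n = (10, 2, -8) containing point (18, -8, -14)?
d = n·P = (10)(18) + (2)(-8) + (-8)(-14) = 276
Plane: 10x + 2y - 8z = 276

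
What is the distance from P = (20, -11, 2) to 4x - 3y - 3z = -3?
d = |4(20) + (-3)(-11) + (-3)(2) - (-3)| / √(4² + (-3)² + (-3)²) = 110/√34 = 18.86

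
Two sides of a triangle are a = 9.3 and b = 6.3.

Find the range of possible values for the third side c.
By the triangle inequality: |a - b| < c < a + b
|9.3 - 6.3| < c < 9.3 + 6.3
3 < c < 15.6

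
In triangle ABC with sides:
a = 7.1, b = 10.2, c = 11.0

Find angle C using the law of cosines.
cos(C) = (a² + b² - c²)/(2ab)
cos(C) = (7.1² + 10.2² - 11.0²)/(2·7.1·10.2) = 33.45/144.84 = 0.230944
C = arccos(0.230944) = 76.65°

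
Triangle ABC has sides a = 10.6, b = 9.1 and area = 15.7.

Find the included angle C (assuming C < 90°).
Area = ½ab·sin(C)  →  sin(C) = 2·Area/(ab)
sin(C) = 2·15.7/(10.6·9.1) = 0.325524
C = arcsin(0.325524) = 19°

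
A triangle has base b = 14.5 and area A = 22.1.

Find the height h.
A = ½bh  →  h = 2A/b
h = 2·22.1/14.5 = 3.048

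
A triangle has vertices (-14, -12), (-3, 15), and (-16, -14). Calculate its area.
Using the coordinate formula: Area = (1/2)|x₁(y₂-y₃) + x₂(y₃-y₁) + x₃(y₁-y₂)|
Area = (1/2)|(-14)(15-(-14)) + (-3)((-14)-(-12)) + (-16)((-12)-15)|
Area = (1/2)|(-14)*29 + (-3)*(-2) + (-16)*(-27)|
Area = (1/2)|(-406) + 6 + 432|
Area = (1/2)*32 = 16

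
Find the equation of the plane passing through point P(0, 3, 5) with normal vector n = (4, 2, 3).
d = n·P = (4)(0) + (2)(3) + (3)(5) = 21
Plane: 4x + 2y + 3z = 21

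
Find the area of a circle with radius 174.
Area = pi * r²
Area = pi * 174²
Area = pi * 30276
Area = 95114.86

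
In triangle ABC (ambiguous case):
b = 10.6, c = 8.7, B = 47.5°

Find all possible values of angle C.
sin(C)/c = sin(B)/b  →  sin(C) = c·sin(B)/b = 8.7·sin(47.5°)/10.6 = 0.605124
C₁ = arcsin(0.605124) = 37.24°,  C₂ = 180° - C₁ = 142.76°
Check C₂: A = 180° - 47.5° - 142.76° = -10.26° ≤ 0, rejected
C = 37.24° (one solution)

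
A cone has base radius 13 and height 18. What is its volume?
Volume = (1/3) * pi * r² * h
Volume = (1/3) * pi * 13² * 18
Volume = (1/3) * pi * 169 * 18
Volume = (1/3) * pi * 3042
Volume = 3185.57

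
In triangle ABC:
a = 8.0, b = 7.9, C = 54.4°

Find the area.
Using A = ½ab·sin(C):
A = ½·8.0·7.9·sin(54.4°) = ½·63.2·0.813101 = 25.69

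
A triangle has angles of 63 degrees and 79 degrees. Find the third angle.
Sum of angles in a triangle = 180 degrees
Third angle = 180 - 63 - 79
Third angle = 38 degrees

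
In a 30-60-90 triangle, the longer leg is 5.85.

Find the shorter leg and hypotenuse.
In a 30-60-90 triangle, sides are in ratio 1 : √3 : 2.
Long leg = short leg·√3  →  short leg = 5.85/√3 = 3.377
Hypotenuse = 2·(short leg) = 2·5.85/√3 = 6.755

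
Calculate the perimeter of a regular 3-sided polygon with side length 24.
Perimeter = number of sides * side length
Perimeter = 3 * 24
Perimeter = 72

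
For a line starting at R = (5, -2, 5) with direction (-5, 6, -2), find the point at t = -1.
P(-1) = (5 + (-5)(-1), -2 + 6(-1), 5 + (-2)(-1)) = (10, -8, 7)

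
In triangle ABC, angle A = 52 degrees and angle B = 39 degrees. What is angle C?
Sum of angles in a triangle = 180 degrees
Third angle = 180 - 52 - 39
Third angle = 89 degrees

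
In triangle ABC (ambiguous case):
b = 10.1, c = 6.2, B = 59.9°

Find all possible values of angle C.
sin(C)/c = sin(B)/b  →  sin(C) = c·sin(B)/b = 6.2·sin(59.9°)/10.1 = 0.531083
C₁ = arcsin(0.531083) = 32.08°,  C₂ = 180° - C₁ = 147.92°
Check C₂: A = 180° - 59.9° - 147.92° = -27.82° ≤ 0, rejected
C = 32.08° (one solution)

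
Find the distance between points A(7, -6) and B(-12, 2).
Using the distance formula: d = sqrt((x₂-x₁)² + (y₂-y₁)²)
dx = (-12) - 7 = -19
dy = 2 - (-6) = 8
d = sqrt((-19)² + 8²) = sqrt(361 + 64) = sqrt(425) = 20.62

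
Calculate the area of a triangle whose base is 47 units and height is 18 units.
Area = (1/2) * base * height
Area = (1/2) * 47 * 18
Area = 423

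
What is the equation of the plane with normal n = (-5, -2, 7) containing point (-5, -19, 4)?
d = n·P = (-5)(-5) + (-2)(-19) + (7)(4) = 91
Plane: -5x - 2y + 7z = 91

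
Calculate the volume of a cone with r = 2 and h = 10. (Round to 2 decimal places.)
Volume = (1/3) * pi * r² * h
Volume = (1/3) * pi * 2² * 10
Volume = (1/3) * pi * 4 * 10
Volume = (1/3) * pi * 40
Volume = 41.89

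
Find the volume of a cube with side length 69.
Volume = s³
Volume = 69³
Volume = 328509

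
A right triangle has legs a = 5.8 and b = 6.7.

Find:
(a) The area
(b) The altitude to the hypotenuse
(a) Area = ½ab = ½·5.8·6.7 = 19.43
(b) Hypotenuse c = √(5.8² + 6.7²) = √78.53 = 8.86172
    Area = ½·c·h_c  →  h_c = 2·Area/c = 2·19.43/8.86172 = 4.385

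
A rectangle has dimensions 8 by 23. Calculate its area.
Area = length * width
Area = 8 * 23
Area = 184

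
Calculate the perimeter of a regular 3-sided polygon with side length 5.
Perimeter = number of sides * side length
Perimeter = 3 * 5
Perimeter = 15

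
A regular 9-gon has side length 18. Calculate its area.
For a regular 9-gon with side length s = 18:
Apothem a = s / (2*tan(pi/9)) = 18 / (2*tan(pi/9)) ≈ 24.7273
Perimeter P = 9 * 18 = 162
Area = (1/2) * P * a = (1/2) * 162 * 24.7273 = 2002.91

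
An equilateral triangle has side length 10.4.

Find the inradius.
For an equilateral triangle, r = s/(2√3) where s is the side.
r = 10.4/(2√3) = 10.4/3.464102 = 3.002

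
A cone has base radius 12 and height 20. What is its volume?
Volume = (1/3) * pi * r² * h
Volume = (1/3) * pi * 12² * 20
Volume = (1/3) * pi * 144 * 20
Volume = (1/3) * pi * 2880
Volume = 3015.93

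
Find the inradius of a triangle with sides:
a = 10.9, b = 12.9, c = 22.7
s = (a+b+c)/2 = (10.9+12.9+22.7)/2 = 23.25
Area = √(s(s-a)(s-b)(s-c)) = √(23.25·12.35·10.35·0.55) = 40.4293
r = Area/s = 40.4293/23.25 = 1.739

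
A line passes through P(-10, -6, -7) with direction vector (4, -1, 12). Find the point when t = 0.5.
P(0.5) = (-10 + 4(0.5), -6 + (-1)(0.5), -7 + 12(0.5)) = (-8, -6.5, -1)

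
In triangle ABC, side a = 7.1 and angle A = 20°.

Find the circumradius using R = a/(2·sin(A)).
R = a/(2·sin(A)) = 7.1/(2·sin(20°))
R = 7.1/(2·0.342020) = 7.1/0.684040 = 10.38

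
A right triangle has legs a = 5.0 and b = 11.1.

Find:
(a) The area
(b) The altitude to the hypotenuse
(a) Area = ½ab = ½·5.0·11.1 = 27.75
(b) Hypotenuse c = √(5.0² + 11.1²) = √148.21 = 12.1742
    Area = ½·c·h_c  →  h_c = 2·Area/c = 2·27.75/12.1742 = 4.559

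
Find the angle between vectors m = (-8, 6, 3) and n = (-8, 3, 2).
m·n = 88, |m|² = 109, |n|² = 77
cos θ = 88/√8393 ≈ 0.9606
θ ≈ 16.15°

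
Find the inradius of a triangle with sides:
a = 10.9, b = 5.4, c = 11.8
s = (a+b+c)/2 = (10.9+5.4+11.8)/2 = 14.05
Area = √(s(s-a)(s-b)(s-c)) = √(14.05·3.15·8.65·2.25) = 29.349
r = Area/s = 29.349/14.05 = 2.089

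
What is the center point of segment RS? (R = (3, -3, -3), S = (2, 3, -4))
Midpoint = ((3+2)/2, (-3+3)/2, (-3-4)/2) = (2.5, 0, -3.5)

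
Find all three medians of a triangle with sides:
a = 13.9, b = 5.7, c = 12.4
Using m_x = ½√(2y² + 2z² - x²):
m_a = ½√(2·5.7² + 2·12.4² - 13.9²) = ½√179.29 = 6.695
m_b = ½√(2·13.9² + 2·12.4² - 5.7²) = ½√661.45 = 12.86
m_c = ½√(2·13.9² + 2·5.7² - 12.4²) = ½√297.64 = 8.626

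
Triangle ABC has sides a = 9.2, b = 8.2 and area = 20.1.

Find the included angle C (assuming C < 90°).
Area = ½ab·sin(C)  →  sin(C) = 2·Area/(ab)
sin(C) = 2·20.1/(9.2·8.2) = 0.532874
C = arcsin(0.532874) = 32.2°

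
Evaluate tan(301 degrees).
tan(301 degrees) = -1.6643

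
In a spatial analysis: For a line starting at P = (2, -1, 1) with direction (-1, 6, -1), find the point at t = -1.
P(-1) = (2 + (-1)(-1), -1 + 6(-1), 1 + (-1)(-1)) = (3, -7, 2)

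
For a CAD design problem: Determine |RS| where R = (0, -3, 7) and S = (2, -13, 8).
d = √[(2)² + (-10)² + (1)²] = √105 = 10.25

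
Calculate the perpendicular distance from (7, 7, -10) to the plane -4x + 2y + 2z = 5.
d = |(-4)(7) + 2(7) + 2(-10) - (5)| / √((-4)² + 2² + 2²) = 39/√24 = 7.961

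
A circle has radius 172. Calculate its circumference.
Circumference = 2 * pi * r
Circumference = 2 * pi * 172
Circumference = 1080.71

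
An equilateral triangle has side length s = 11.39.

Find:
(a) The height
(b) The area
(a) Height h = s·√3/2 = 11.39·√3/2 = 9.864
(b) Area = (√3/4)·s² = (√3/4)·11.39² = (√3/4)·129.732 = 56.18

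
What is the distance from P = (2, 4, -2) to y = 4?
d = |0(2) + 1(4) + 0(-2) - (4)| / √(0² + 1² + 0²) = 0/√1 = 0.0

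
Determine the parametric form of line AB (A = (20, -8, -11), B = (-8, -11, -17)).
Direction vector d = B - A = (-28, -3, -6)
x = 20 - 28t, y = -8 - 3t, z = -11 - 6t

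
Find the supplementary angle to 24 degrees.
Supplementary angles sum to 180 degrees.
Other angle = 180 - 24
Other angle = 156 degrees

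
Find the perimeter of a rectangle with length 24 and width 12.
Perimeter = 2 * (length + width)
Perimeter = 2 * (24 + 12)
Perimeter = 2 * 36
Perimeter = 72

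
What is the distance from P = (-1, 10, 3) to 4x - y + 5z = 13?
d = |4(-1) + (-1)(10) + 5(3) - (13)| / √(4² + (-1)² + 5²) = 12/√42 = 1.852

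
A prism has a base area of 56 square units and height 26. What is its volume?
Volume = base area * height
Volume = 56 * 26
Volume = 1456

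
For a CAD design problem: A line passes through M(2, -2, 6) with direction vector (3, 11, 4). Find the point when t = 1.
P(1) = (2 + 3(1), -2 + 11(1), 6 + 4(1)) = (5, 9, 10)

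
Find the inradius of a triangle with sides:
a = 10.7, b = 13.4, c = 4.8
s = (a+b+c)/2 = (10.7+13.4+4.8)/2 = 14.45
Area = √(s(s-a)(s-b)(s-c)) = √(14.45·3.75·1.05·9.65) = 23.4319
r = Area/s = 23.4319/14.45 = 1.622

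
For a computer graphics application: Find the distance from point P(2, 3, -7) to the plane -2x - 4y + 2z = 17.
d = |(-2)(2) + (-4)(3) + 2(-7) - (17)| / √((-2)² + (-4)² + 2²) = 47/√24 = 9.594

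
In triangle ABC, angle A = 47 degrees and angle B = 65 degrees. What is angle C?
Sum of angles in a triangle = 180 degrees
Third angle = 180 - 47 - 65
Third angle = 68 degrees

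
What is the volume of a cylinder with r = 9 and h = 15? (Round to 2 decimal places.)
Volume = pi * r² * h
Volume = pi * 9² * 15
Volume = pi * 81 * 15
Volume = pi * 1215
Volume = 3817.04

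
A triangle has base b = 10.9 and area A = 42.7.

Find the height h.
A = ½bh  →  h = 2A/b
h = 2·42.7/10.9 = 7.835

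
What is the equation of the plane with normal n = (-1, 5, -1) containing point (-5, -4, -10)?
d = n·P = (-1)(-5) + (5)(-4) + (-1)(-10) = -5
Plane: -x + 5y - z = -5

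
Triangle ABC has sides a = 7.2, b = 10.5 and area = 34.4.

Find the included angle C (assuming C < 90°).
Area = ½ab·sin(C)  →  sin(C) = 2·Area/(ab)
sin(C) = 2·34.4/(7.2·10.5) = 0.910053
C = arcsin(0.910053) = 65.51°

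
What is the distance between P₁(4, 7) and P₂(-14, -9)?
Using the distance formula: d = sqrt((x₂-x₁)² + (y₂-y₁)²)
dx = (-14) - 4 = -18
dy = (-9) - 7 = -16
d = sqrt((-18)² + (-16)²) = sqrt(324 + 256) = sqrt(580) = 24.08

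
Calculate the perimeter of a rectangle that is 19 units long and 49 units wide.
Perimeter = 2 * (length + width)
Perimeter = 2 * (19 + 49)
Perimeter = 2 * 68
Perimeter = 136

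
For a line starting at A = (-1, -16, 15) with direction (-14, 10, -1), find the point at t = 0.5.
P(0.5) = (-1 + (-14)(0.5), -16 + 10(0.5), 15 + (-1)(0.5)) = (-8, -11, 14.5)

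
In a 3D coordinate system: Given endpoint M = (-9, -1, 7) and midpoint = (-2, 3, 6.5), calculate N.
N = (2×(-2) - (-9), 2×3 - (-1), 2×6.5 - 7) = (5, 7, 6)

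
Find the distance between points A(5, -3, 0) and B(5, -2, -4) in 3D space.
d = √[(0)² + (1)² + (-4)²] = √17 = 4.123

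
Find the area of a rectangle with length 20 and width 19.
Area = length * width
Area = 20 * 19
Area = 380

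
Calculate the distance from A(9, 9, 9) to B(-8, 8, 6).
d = √[(-17)² + (-1)² + (-3)²] = √299 = 17.29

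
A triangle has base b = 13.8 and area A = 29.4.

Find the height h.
A = ½bh  →  h = 2A/b
h = 2·29.4/13.8 = 4.261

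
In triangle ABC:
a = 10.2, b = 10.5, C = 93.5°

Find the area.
Using A = ½ab·sin(C):
A = ½·10.2·10.5·sin(93.5°) = ½·107.1·0.998135 = 53.45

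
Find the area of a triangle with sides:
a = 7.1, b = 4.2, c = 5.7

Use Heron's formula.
s = (a+b+c)/2 = (7.1+4.2+5.7)/2 = 8.5
A = √(s(s-a)(s-b)(s-c)) = √(8.5·1.4·4.3·2.8)
A = √143.276 = 11.97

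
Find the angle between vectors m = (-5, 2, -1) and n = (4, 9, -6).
m·n = 4, |m|² = 30, |n|² = 133
cos θ = 4/√3990 ≈ 0.06332
θ ≈ 86.37°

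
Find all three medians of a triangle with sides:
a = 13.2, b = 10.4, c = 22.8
Using m_x = ½√(2y² + 2z² - x²):
m_a = ½√(2·10.4² + 2·22.8² - 13.2²) = ½√1081.76 = 16.45
m_b = ½√(2·13.2² + 2·22.8² - 10.4²) = ½√1280 = 17.89
m_c = ½√(2·13.2² + 2·10.4² - 22.8²) = ½√44.96 = 3.353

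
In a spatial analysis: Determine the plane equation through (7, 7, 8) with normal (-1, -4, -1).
d = n·P = (-1)(7) + (-4)(7) + (-1)(8) = -43
Plane: -x - 4y - z = -43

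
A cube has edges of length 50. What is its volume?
Volume = s³
Volume = 50³
Volume = 125000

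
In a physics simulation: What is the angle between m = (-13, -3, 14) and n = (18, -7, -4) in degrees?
m·n = -269, |m|² = 374, |n|² = 389
cos θ = -269/√145486 ≈ -0.7052
θ ≈ 134.8°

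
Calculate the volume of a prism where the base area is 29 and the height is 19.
Volume = base area * height
Volume = 29 * 19
Volume = 551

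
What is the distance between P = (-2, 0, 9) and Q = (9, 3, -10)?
d = √[(11)² + (3)² + (-19)²] = √491 = 22.16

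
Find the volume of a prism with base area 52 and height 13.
Volume = base area * height
Volume = 52 * 13
Volume = 676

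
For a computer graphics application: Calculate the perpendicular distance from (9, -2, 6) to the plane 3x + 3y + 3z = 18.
d = |3(9) + 3(-2) + 3(6) - (18)| / √(3² + 3² + 3²) = 21/√27 = 4.041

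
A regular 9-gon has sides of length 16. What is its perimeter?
Perimeter = number of sides * side length
Perimeter = 9 * 16
Perimeter = 144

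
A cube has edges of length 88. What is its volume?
Volume = s³
Volume = 88³
Volume = 681472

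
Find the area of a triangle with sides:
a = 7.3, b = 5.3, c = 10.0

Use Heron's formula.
s = (a+b+c)/2 = (7.3+5.3+10.0)/2 = 11.3
A = √(s(s-a)(s-b)(s-c)) = √(11.3·4·6·1.3)
A = √352.56 = 18.78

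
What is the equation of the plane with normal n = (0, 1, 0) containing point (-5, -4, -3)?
d = n·P = (0)(-5) + (1)(-4) + (0)(-3) = -4
Plane: y = -4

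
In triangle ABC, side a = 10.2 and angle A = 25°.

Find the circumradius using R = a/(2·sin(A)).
R = a/(2·sin(A)) = 10.2/(2·sin(25°))
R = 10.2/(2·0.422618) = 10.2/0.845237 = 12.07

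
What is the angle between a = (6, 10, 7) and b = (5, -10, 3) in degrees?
a·b = -49, |a|² = 185, |b|² = 134
cos θ = -49/√24790 ≈ -0.3112
θ ≈ 108.1°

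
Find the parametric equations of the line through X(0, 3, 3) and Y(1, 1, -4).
Direction vector d = Y - X = (1, -2, -7)
x = 0 + t, y = 3 - 2t, z = 3 - 7t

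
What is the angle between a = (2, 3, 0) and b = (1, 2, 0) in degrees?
a·b = 8, |a|² = 13, |b|² = 5
cos θ = 8/√65 ≈ 0.9923
θ ≈ 7.125°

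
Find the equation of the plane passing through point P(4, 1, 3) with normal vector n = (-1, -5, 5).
d = n·P = (-1)(4) + (-5)(1) + (5)(3) = 6
Plane: -x - 5y + 5z = 6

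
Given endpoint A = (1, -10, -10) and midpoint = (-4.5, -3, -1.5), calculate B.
B = (2×(-4.5) - 1, 2×(-3) - (-10), 2×(-1.5) - (-10)) = (-10, 4, 7)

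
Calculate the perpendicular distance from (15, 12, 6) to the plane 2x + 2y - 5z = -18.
d = |2(15) + 2(12) + (-5)(6) - (-18)| / √(2² + 2² + (-5)²) = 42/√33 = 7.311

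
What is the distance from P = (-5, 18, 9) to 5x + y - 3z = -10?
d = |5(-5) + 1(18) + (-3)(9) - (-10)| / √(5² + 1² + (-3)²) = 24/√35 = 4.057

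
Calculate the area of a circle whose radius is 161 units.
Area = pi * r²
Area = pi * 161²
Area = pi * 25921
Area = 81433.22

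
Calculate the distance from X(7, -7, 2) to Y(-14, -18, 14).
d = √[(-21)² + (-11)² + (12)²] = √706 = 26.57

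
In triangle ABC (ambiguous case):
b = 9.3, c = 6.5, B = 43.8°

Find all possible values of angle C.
sin(C)/c = sin(B)/b  →  sin(C) = c·sin(B)/b = 6.5·sin(43.8°)/9.3 = 0.483756
C₁ = arcsin(0.483756) = 28.93°,  C₂ = 180° - C₁ = 151.07°
Check C₂: A = 180° - 43.8° - 151.07° = -14.87° ≤ 0, rejected
C = 28.93° (one solution)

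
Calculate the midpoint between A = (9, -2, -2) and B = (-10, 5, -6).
Midpoint = ((9-10)/2, (-2+5)/2, (-2-6)/2) = (-0.5, 1.5, -4)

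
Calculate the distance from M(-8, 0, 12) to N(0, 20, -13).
d = √[(8)² + (20)² + (-25)²] = √1089 = 33.0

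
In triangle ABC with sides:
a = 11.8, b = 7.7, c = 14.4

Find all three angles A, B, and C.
By the law of cosines:
cos(A) = (b² + c² - a²)/(2bc) = 0.574540  →  A = 54.93°
cos(B) = (a² + c² - b²)/(2ac) = 0.845427  →  B = 32.28°
cos(C) = (a² + b² - c²)/(2ab) = -0.048591  →  C = 92.79°
Check: A + B + C = 180.0° ✓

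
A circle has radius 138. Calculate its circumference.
Circumference = 2 * pi * r
Circumference = 2 * pi * 138
Circumference = 867.08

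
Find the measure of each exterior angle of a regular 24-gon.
Exterior angle of a regular n-gon = 360/n
Exterior angle = 360/24
Exterior angle = 15 degrees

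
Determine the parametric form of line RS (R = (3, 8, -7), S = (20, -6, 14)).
Direction vector d = S - R = (17, -14, 21)
x = 3 + 17t, y = 8 - 14t, z = -7 + 21t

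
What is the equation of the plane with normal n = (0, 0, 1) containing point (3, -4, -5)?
d = n·P = (0)(3) + (0)(-4) + (1)(-5) = -5
Plane: z = -5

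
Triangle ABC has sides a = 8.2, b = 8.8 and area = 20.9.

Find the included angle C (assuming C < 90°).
Area = ½ab·sin(C)  →  sin(C) = 2·Area/(ab)
sin(C) = 2·20.9/(8.2·8.8) = 0.579268
C = arcsin(0.579268) = 35.4°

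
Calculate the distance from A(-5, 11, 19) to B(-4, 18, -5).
d = √[(1)² + (7)² + (-24)²] = √626 = 25.02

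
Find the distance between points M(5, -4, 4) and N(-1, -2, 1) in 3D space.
d = √[(-6)² + (2)² + (-3)²] = √49 = 7.0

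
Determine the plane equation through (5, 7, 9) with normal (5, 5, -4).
d = n·P = (5)(5) + (5)(7) + (-4)(9) = 24
Plane: 5x + 5y - 4z = 24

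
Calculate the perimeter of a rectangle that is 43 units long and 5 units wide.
Perimeter = 2 * (length + width)
Perimeter = 2 * (43 + 5)
Perimeter = 2 * 48
Perimeter = 96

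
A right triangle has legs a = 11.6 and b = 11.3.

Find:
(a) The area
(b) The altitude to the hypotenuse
(a) Area = ½ab = ½·11.6·11.3 = 65.54
(b) Hypotenuse c = √(11.6² + 11.3²) = √262.25 = 16.1941
    Area = ½·c·h_c  →  h_c = 2·Area/c = 2·65.54/16.1941 = 8.094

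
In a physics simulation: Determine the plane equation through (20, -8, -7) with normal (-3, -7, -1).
d = n·P = (-3)(20) + (-7)(-8) + (-1)(-7) = 3
Plane: -3x - 7y - z = 3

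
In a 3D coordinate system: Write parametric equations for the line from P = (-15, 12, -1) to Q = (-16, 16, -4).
Direction vector d = Q - P = (-1, 4, -3)
x = -15 - t, y = 12 + 4t, z = -1 - 3t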